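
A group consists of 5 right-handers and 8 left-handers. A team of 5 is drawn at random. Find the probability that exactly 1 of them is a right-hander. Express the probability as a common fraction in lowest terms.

There are C(13,5) = 1287 ways to choose 5 from 13.
Selections with exactly 1 right-hander: choose 1 of the 5 right-handers and 4 of the 8 left-handers, C(5,1)·C(8,4) = 5·70 = 350.
Probability = 350/1287.

350/1287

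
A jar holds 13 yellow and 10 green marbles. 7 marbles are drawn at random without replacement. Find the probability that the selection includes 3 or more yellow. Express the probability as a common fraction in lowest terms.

Total selections: C(23,7) = 245157.
Favorable selections (3 or more yellow): C(13,3)·C(10,4) + C(13,4)·C(10,3) + C(13,5)·C(10,2) + C(13,6)·C(10,1) + C(13,7)·C(10,0) = 60060 + 85800 + 57915 + 17160 + 1716 = 222651.
Probability = 222651/245157 = 6747/7429.

6747/7429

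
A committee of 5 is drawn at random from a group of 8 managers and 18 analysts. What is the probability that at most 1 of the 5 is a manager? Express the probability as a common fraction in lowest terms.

8262/16445

Total selections: C(26,5) = 65780.
Favorable selections (at most 1 manager): C(8,0)·C(18,5) + C(8,1)·C(18,4) = 8568 + 24480 = 33048.
Probability = 33048/65780 = 8262/16445.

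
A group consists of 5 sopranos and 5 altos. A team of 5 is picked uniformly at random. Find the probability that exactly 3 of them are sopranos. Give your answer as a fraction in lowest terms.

25/63

There are C(10,5) = 252 ways to choose 5 from 10.
Selections with exactly 3 sopranos: choose 3 of the 5 sopranos and 2 of the 5 altos, C(5,3)·C(5,2) = 10·10 = 100.
Probability = 100/252 = 25/63.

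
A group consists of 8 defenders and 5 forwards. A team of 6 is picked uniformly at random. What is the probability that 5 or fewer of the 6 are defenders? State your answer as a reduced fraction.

422/429

Total selections: C(13,6) = 1716.
The complement is exactly 6 defenders: C(8,6)·C(5,0) = 28.
Probability = 1 − 28/1716 = 1688/1716 = 422/429.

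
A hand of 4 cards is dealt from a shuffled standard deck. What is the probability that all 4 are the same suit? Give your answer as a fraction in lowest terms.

There are C(52,4) = 270725 possible 4-card hands.
Hands of one suit: 4 suits × C(13,4) = 4·715 = 2860.
Probability = 2860/270725 = 44/4165.

44/4165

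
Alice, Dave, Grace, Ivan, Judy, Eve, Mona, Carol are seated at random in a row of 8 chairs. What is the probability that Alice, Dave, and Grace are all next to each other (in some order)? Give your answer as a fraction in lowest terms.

There are 8! = 40320 arrangements.
Treat the three as one block: 6! placements × 3! orders within the block = 720·6 = 4320.
Probability = 4320/40320 = 3/28.

3/28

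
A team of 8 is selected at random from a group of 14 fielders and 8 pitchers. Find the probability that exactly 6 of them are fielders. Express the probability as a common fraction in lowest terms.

1274/4845

Total number of selections: C(22,8) = 319770.
Selections with exactly 6 fielders: choose 6 of the 14 fielders and 2 of the 8 pitchers, C(14,6)·C(8,2) = 3003·28 = 84084.
Probability = 84084/319770 = 1274/4845.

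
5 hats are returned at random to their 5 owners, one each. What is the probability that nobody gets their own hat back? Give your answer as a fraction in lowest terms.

11/30

There are 5! = 120 assignments.
By inclusion-exclusion, assignments with no fixed points: C(5,0)·5! − C(5,1)·4! + C(5,2)·3! − C(5,3)·2! + C(5,4)·1! − C(5,5)·0! = 44.
Probability = 44/120 = 11/30.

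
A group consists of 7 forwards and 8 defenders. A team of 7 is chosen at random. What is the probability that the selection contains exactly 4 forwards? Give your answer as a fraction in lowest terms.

392/1287

The sample space is all 7-subsets of the 15: C(15,7) = 6435.
Selections with exactly 4 forwards: choose 4 of the 7 forwards and 3 of the 8 defenders, C(7,4)·C(8,3) = 35·56 = 1960.
Probability = 1960/6435 = 392/1287.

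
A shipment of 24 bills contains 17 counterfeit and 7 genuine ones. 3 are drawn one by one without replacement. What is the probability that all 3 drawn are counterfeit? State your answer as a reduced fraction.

Multiply the conditional probabilities at each draw: 17/24 · 16/23 · 15/22 = 4080/12144 = 85/253.

85/253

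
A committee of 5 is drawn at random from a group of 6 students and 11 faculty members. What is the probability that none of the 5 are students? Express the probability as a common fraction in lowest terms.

33/442

There are C(17,5) = 6188 possible selections.
Selections with no students (all faculty members): C(11,5) = 462.
Probability = 462/6188 = 33/442.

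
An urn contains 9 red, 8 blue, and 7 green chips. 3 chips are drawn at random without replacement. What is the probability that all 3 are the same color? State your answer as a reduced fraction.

There are C(24,3) = 2024 ways to draw 3 chips.
All same color: C(9,3) + C(8,3) + C(7,3) = 84 + 56 + 35 = 175.
Probability = 175/2024.

175/2024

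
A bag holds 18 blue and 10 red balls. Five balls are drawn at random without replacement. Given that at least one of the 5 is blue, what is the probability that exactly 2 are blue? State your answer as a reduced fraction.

510/2723

Work in counts. Selections with at least one blue: C(28,5) − C(10,5) = 98280 − 252 = 98028.
Of those, selections where exactly 2 are blue: C(18,2)·C(10,3) = 153·120 = 18360.
Conditional probability = 18360/98028 = 510/2723.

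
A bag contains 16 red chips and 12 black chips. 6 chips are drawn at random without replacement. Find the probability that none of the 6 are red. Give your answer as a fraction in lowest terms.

11/4485

There are C(28,6) = 376740 possible selections.
Selections with no red (all black): C(12,6) = 924.
Probability = 924/376740 = 11/4485.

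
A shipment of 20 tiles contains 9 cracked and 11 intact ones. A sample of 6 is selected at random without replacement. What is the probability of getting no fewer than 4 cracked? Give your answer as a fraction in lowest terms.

Total selections: C(20,6) = 38760.
Favorable selections (no fewer than 4 cracked): C(9,4)·C(11,2) + C(9,5)·C(11,1) + C(9,6)·C(11,0) = 6930 + 1386 + 84 = 8400.
Probability = 8400/38760 = 70/323.

70/323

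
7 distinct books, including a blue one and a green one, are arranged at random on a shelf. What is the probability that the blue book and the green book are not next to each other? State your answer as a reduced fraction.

5/7

There are 7! = 5040 arrangements.
Arrangements with the blue book and the green book adjacent: 2·6! = 1440.
So not adjacent: 5040 − 1440 = 3600, probability 3600/5040 = 5/7.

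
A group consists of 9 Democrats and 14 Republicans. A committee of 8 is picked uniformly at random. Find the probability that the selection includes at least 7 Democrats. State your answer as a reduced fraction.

There are C(23,8) = 490314 ways to choose the 8.
Favorable selections (at least 7 Democrats): C(9,7)·C(14,1) + C(9,8)·C(14,0) = 504 + 9 = 513.
Probability = 513/490314 = 9/8602.

9/8602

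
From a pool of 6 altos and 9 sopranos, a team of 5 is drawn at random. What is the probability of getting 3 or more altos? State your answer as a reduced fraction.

Total selections: C(15,5) = 3003.
Favorable selections (3 or more altos): C(6,3)·C(9,2) + C(6,4)·C(9,1) + C(6,5)·C(9,0) = 720 + 135 + 6 = 861.
Probability = 861/3003 = 41/143.

41/143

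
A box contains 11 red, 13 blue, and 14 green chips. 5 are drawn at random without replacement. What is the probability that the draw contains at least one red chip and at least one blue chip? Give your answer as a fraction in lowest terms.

185042/250971

There are C(38,5) = 501942 possible draws.
By inclusion-exclusion on the complements, draws missing all red or all blue: C(27,5) + C(25,5) − C(14,5) = 80730 + 53130 − 2002 = 131858.
So draws with at least one of each: 501942 − 131858 = 370084, probability 370084/501942 = 185042/250971.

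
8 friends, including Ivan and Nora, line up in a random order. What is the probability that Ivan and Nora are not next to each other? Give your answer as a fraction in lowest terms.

There are 8! = 40320 arrangements.
Arrangements with Ivan and Nora adjacent: 2·7! = 10080.
So not adjacent: 40320 − 10080 = 30240, probability 30240/40320 = 3/4.

3/4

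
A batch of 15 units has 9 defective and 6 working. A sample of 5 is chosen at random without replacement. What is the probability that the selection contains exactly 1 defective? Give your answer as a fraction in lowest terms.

45/1001

The sample space is all 5-subsets of the 15: C(15,5) = 3003.
Selections with exactly 1 defective: choose 1 of the 9 defective and 4 of the 6 working, C(9,1)·C(6,4) = 9·15 = 135.
Probability = 135/3003 = 45/1001.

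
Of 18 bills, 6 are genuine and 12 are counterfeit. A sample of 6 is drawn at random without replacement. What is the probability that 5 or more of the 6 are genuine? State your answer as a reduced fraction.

Total selections: C(18,6) = 18564.
Favorable selections (5 or more genuine): C(6,5)·C(12,1) + C(6,6)·C(12,0) = 72 + 1 = 73.
Probability = 73/18564.

73/18564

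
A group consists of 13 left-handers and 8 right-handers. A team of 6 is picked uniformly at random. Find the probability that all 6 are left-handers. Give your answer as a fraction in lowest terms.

There are C(21,6) = 54264 possible selections.
Selections with all left-handers: C(13,6) = 1716.
Probability = 1716/54264 = 143/4522.

143/4522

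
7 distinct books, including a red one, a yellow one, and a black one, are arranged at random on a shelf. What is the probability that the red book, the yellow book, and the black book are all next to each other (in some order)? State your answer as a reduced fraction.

There are 7! = 5040 arrangements.
Treat the three as one block: 5! placements × 3! orders within the block = 120·6 = 720.
Probability = 720/5040 = 1/7.

1/7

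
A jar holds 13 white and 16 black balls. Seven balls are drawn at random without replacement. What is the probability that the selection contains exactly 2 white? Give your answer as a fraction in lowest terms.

There are C(29,7) = 1560780 ways to choose 7 from 29.
Selections with exactly 2 white: choose 2 of the 13 white and 5 of the 16 black, C(13,2)·C(16,5) = 78·4368 = 340704.
Probability = 340704/1560780 = 728/3335.

728/3335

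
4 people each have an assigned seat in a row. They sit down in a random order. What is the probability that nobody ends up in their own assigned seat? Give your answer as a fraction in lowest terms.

There are 4! = 24 seatings.
By inclusion-exclusion, seatings with no fixed points: C(4,0)·4! − C(4,1)·3! + C(4,2)·2! − C(4,3)·1! + C(4,4)·0! = 9.
Probability = 9/24 = 3/8.

3/8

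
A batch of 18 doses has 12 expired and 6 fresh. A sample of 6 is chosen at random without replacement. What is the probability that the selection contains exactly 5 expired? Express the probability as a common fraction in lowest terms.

There are C(18,6) = 18564 ways to choose 6 from 18.
Selections with exactly 5 expired: choose 5 of the 12 expired and 1 of the 6 fresh, C(12,5)·C(6,1) = 792·6 = 4752.
Probability = 4752/18564 = 396/1547.

396/1547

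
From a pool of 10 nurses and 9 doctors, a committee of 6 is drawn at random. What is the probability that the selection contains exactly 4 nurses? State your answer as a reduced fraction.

The sample space is all 6-subsets of the 19: C(19,6) = 27132.
Selections with exactly 4 nurses: choose 4 of the 10 nurses and 2 of the 9 doctors, C(10,4)·C(9,2) = 210·36 = 7560.
Probability = 7560/27132 = 90/323.

90/323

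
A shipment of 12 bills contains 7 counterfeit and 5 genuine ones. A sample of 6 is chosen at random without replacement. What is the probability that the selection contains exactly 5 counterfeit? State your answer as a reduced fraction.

5/44

The sample space is all 6-subsets of the 12: C(12,6) = 924.
Selections with exactly 5 counterfeit: choose 5 of the 7 counterfeit and 1 of the 5 genuine, C(7,5)·C(5,1) = 21·5 = 105.
Probability = 105/924 = 5/44.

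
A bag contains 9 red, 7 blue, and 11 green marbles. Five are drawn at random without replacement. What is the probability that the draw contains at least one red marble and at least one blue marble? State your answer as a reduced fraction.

There are C(27,5) = 80730 possible draws.
By inclusion-exclusion on the complements, draws missing all red or all blue: C(18,5) + C(20,5) − C(11,5) = 8568 + 15504 − 462 = 23610.
So draws with at least one of each: 80730 − 23610 = 57120, probability 57120/80730 = 1904/2691.

1904/2691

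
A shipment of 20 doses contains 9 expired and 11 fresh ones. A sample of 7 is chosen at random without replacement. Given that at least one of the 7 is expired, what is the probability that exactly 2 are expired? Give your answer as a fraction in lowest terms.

Work in counts. Selections with at least one expired: C(20,7) − C(11,7) = 77520 − 330 = 77190.
Of those, selections where exactly 2 are expired: C(9,2)·C(11,5) = 36·462 = 16632.
Conditional probability = 16632/77190 = 2772/12865.

2772/12865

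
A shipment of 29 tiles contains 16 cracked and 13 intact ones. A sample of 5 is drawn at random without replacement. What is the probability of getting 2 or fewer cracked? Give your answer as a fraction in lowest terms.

517/1305

Total selections: C(29,5) = 118755.
Favorable selections (2 or fewer cracked): C(16,0)·C(13,5) + C(16,1)·C(13,4) + C(16,2)·C(13,3) = 1287 + 11440 + 34320 = 47047.
Probability = 47047/118755 = 517/1305.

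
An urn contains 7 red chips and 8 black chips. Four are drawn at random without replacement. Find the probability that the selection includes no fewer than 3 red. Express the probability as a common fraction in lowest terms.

There are C(15,4) = 1365 ways to choose the 4.
Favorable selections (no fewer than 3 red): C(7,3)·C(8,1) + C(7,4)·C(8,0) = 280 + 35 = 315.
Probability = 315/1365 = 3/13.

3/13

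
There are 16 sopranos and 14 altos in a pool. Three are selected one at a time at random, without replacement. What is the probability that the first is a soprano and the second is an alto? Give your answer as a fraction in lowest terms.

Multiply the conditional probabilities at each draw: 16/30 · 14/29 = 224/870 = 112/435.

112/435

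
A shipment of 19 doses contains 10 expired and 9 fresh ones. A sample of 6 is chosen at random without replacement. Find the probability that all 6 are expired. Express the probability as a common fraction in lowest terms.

There are C(19,6) = 27132 possible selections.
Selections with all expired: C(10,6) = 210.
Probability = 210/27132 = 5/646.

5/646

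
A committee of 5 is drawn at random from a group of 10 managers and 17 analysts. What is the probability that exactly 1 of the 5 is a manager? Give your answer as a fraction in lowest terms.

2380/8073

There are C(27,5) = 80730 ways to choose 5 from 27.
Selections with exactly 1 manager: choose 1 of the 10 managers and 4 of the 17 analysts, C(10,1)·C(17,4) = 10·2380 = 23800.
Probability = 23800/80730 = 2380/8073.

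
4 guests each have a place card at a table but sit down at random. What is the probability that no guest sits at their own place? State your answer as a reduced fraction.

There are 4! = 24 seatings.
By inclusion-exclusion, seatings with no fixed points: C(4,0)·4! − C(4,1)·3! + C(4,2)·2! − C(4,3)·1! + C(4,4)·0! = 9.
Probability = 9/24 = 3/8.

3/8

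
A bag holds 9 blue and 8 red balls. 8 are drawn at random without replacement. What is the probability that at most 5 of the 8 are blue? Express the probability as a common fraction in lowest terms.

21661/24310

Total selections: C(17,8) = 24310.
Count the complement (more than 5 blue): C(9,6)·C(8,2) + C(9,7)·C(8,1) + C(9,8)·C(8,0) = 2352 + 288 + 9 = 2649.
Probability = 1 − 2649/24310 = 21661/24310.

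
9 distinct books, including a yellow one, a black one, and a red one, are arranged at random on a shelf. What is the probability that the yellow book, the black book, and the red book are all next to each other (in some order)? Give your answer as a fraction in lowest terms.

There are 9! = 362880 arrangements.
Treat the three as one block: 7! placements × 3! orders within the block = 5040·6 = 30240.
Probability = 30240/362880 = 1/12.

1/12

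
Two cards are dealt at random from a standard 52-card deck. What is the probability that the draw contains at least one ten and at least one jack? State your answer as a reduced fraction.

8/663

There are C(52,2) = 1326 possible draws.
By inclusion-exclusion on the complements, draws missing all tens or all jacks: C(48,2) + C(48,2) − C(44,2) = 1128 + 1128 − 946 = 1310.
So draws with at least one of each: 1326 − 1310 = 16, probability 16/1326 = 8/663.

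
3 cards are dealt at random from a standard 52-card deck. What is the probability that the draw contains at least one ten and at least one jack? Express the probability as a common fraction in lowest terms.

188/5525

There are C(52,3) = 22100 possible draws.
By inclusion-exclusion on the complements, draws missing all tens or all jacks: C(48,3) + C(48,3) − C(44,3) = 17296 + 17296 − 13244 = 21348.
So draws with at least one of each: 22100 − 21348 = 752, probability 752/22100 = 188/5525.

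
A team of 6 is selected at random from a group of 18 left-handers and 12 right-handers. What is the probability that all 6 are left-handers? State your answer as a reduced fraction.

68/2175

There are C(30,6) = 593775 possible selections.
Selections with all left-handers: C(18,6) = 18564.
Probability = 18564/593775 = 68/2175.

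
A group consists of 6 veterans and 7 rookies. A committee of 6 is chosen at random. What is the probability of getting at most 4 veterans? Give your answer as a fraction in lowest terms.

1673/1716

Total selections: C(13,6) = 1716.
Favorable selections (at most 4 veterans): C(6,0)·C(7,6) + C(6,1)·C(7,5) + C(6,2)·C(7,4) + C(6,3)·C(7,3) + C(6,4)·C(7,2) = 7 + 126 + 525 + 700 + 315 = 1673.
Probability = 1673/1716.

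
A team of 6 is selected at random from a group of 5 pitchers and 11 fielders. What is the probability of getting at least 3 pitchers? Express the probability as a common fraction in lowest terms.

There are C(16,6) = 8008 ways to choose the 6.
Favorable selections (at least 3 pitchers): C(5,3)·C(11,3) + C(5,4)·C(11,2) + C(5,5)·C(11,1) = 1650 + 275 + 11 = 1936.
Probability = 1936/8008 = 22/91.

22/91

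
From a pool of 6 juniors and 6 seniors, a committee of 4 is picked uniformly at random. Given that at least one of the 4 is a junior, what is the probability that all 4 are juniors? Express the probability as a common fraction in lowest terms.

1/32

Work in counts. Selections with at least one junior: C(12,4) − C(6,4) = 495 − 15 = 480.
Of those, selections where all 4 are juniors: C(6,4) = 15.
Conditional probability = 15/480 = 1/32.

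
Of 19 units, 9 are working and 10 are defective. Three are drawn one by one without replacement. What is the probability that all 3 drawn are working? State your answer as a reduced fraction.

28/323

Multiply the conditional probabilities at each draw: 9/19 · 8/18 · 7/17 = 504/5814 = 28/323.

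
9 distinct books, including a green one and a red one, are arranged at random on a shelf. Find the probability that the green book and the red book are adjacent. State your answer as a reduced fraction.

2/9

There are 9! = 362880 arrangements.
Treat the green book and the red book as a block: 8! arrangements of the blocks × 2 orders within the block = 2·40320 = 80640.
Probability = 80640/362880 = 2/9.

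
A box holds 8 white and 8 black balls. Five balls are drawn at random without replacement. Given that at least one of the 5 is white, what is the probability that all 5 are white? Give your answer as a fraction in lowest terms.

1/77

Work in counts. Selections with at least one white: C(16,5) − C(8,5) = 4368 − 56 = 4312.
Of those, selections where all 5 are white: C(8,5) = 56.
Conditional probability = 56/4312 = 1/77.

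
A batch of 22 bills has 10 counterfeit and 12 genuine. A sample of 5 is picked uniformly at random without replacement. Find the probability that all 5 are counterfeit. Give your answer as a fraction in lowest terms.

There are C(22,5) = 26334 possible selections.
Selections with all counterfeit: C(10,5) = 252.
Probability = 252/26334 = 2/209.

2/209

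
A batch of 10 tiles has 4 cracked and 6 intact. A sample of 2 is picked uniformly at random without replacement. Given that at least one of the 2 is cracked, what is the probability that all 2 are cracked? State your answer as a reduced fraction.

1/5

Work in counts. Selections with at least one cracked: C(10,2) − C(6,2) = 45 − 15 = 30.
Of those, selections where all 2 are cracked: C(4,2) = 6.
Conditional probability = 6/30 = 1/5.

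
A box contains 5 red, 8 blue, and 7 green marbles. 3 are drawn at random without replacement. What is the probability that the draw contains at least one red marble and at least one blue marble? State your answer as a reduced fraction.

There are C(20,3) = 1140 possible draws.
By inclusion-exclusion on the complements, draws missing all red or all blue: C(15,3) + C(12,3) − C(7,3) = 455 + 220 − 35 = 640.
So draws with at least one of each: 1140 − 640 = 500, probability 500/1140 = 25/57.

25/57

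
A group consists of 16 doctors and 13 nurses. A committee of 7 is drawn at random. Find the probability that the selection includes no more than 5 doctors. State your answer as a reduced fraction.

Total selections: C(29,7) = 1560780.
Favorable selections (no more than 5 doctors): C(16,0)·C(13,7) + C(16,1)·C(13,6) + C(16,2)·C(13,5) + C(16,3)·C(13,4) + C(16,4)·C(13,3) + C(16,5)·C(13,2) = 1716 + 27456 + 154440 + 400400 + 520520 + 340704 = 1445236.
Probability = 1445236/1560780 = 27793/30015.

27793/30015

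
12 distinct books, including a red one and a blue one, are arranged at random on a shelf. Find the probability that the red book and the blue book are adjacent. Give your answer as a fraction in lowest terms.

1/6

There are 12! = 479001600 arrangements.
Treat the red book and the blue book as a block: 11! arrangements of the blocks × 2 orders within the block = 2·39916800 = 79833600.
Probability = 79833600/479001600 = 1/6.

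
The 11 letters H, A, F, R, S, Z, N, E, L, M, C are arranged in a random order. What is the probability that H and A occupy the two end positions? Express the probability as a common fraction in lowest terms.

1/55

There are 11! = 39916800 arrangements.
Place H and A at the ends in 2 ways, arrange the remaining 9 in 9! = 362880 ways: 2·362880 = 725760.
Probability = 725760/39916800 = 1/55.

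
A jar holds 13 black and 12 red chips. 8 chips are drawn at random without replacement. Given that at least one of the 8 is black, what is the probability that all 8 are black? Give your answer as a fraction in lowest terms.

1/840

Work in counts. Selections with at least one black: C(25,8) − C(12,8) = 1081575 − 495 = 1081080.
Of those, selections where all 8 are black: C(13,8) = 1287.
Conditional probability = 1287/1081080 = 1/840.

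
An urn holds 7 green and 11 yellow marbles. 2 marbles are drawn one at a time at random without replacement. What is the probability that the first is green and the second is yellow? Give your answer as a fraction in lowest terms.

Multiply the conditional probabilities at each draw: 7/18 · 11/17 = 77/306.

77/306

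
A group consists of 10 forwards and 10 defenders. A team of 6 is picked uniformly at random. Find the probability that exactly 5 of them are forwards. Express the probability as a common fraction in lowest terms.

The sample space is all 6-subsets of the 20: C(20,6) = 38760.
Selections with exactly 5 forwards: choose 5 of the 10 forwards and 1 of the 10 defenders, C(10,5)·C(10,1) = 252·10 = 2520.
Probability = 2520/38760 = 21/323.

21/323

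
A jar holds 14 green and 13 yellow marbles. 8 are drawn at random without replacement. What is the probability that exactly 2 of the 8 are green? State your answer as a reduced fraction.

Total number of selections: C(27,8) = 2220075.
Selections with exactly 2 green: choose 2 of the 14 green and 6 of the 13 yellow, C(14,2)·C(13,6) = 91·1716 = 156156.
Probability = 156156/2220075 = 364/5175.

364/5175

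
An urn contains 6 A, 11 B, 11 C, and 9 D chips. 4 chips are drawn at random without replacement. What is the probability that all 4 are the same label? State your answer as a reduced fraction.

267/22015

There are C(37,4) = 66045 ways to draw 4 chips.
All same label: C(6,4) + C(11,4) + C(11,4) + C(9,4) = 15 + 330 + 330 + 126 = 801.
Probability = 801/66045 = 267/22015.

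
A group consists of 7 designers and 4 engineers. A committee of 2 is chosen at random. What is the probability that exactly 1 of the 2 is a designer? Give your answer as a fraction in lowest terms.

There are C(11,2) = 55 ways to choose 2 from 11.
Selections with exactly 1 designer: choose 1 of the 7 designers and 1 of the 4 engineers, C(7,1)·C(4,1) = 7·4 = 28.
Probability = 28/55.

28/55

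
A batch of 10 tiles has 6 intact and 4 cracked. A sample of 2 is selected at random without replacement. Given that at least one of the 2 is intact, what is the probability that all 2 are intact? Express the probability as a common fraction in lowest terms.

5/13

Work in counts. Selections with at least one intact: C(10,2) − C(4,2) = 45 − 6 = 39.
Of those, selections where all 2 are intact: C(6,2) = 15.
Conditional probability = 15/39 = 5/13.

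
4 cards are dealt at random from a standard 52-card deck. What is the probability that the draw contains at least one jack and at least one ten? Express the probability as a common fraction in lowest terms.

1332/20825

There are C(52,4) = 270725 possible draws.
By inclusion-exclusion on the complements, draws missing all jacks or all tens: C(48,4) + C(48,4) − C(44,4) = 194580 + 194580 − 135751 = 253409.
So draws with at least one of each: 270725 − 253409 = 17316, probability 17316/270725 = 1332/20825.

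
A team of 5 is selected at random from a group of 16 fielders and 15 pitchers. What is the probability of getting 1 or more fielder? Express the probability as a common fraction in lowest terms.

Total selections: C(31,5) = 169911.
The complement is all 5 are pitchers: C(15,5) = 3003.
Probability = 1 − 3003/169911 = 166908/169911 = 7948/8091.

7948/8091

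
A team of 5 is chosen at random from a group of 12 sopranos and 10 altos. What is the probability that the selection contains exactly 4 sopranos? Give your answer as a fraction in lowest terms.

Total number of selections: C(22,5) = 26334.
Selections with exactly 4 sopranos: choose 4 of the 12 sopranos and 1 of the 10 altos, C(12,4)·C(10,1) = 495·10 = 4950.
Probability = 4950/26334 = 25/133.

25/133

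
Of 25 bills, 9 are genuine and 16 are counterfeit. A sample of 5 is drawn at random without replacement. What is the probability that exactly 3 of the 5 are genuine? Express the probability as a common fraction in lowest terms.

The sample space is all 5-subsets of the 25: C(25,5) = 53130.
Selections with exactly 3 genuine: choose 3 of the 9 genuine and 2 of the 16 counterfeit, C(9,3)·C(16,2) = 84·120 = 10080.
Probability = 10080/53130 = 48/253.

48/253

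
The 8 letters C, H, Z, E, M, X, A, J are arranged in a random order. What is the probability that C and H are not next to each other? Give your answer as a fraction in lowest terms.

3/4

There are 8! = 40320 arrangements.
Arrangements with C and H adjacent: 2·7! = 10080.
So not adjacent: 40320 − 10080 = 30240, probability 30240/40320 = 3/4.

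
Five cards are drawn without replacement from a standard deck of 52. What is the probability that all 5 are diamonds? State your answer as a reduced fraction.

33/66640

There are C(52,5) = 2598960 possible 5-card hands.
Hands that are all diamonds: C(13,5) = 1287.
Probability = 1287/2598960 = 33/66640.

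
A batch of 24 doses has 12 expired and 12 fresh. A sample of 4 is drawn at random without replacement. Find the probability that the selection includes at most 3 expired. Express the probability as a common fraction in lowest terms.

Total selections: C(24,4) = 10626.
Favorable selections (at most 3 expired): C(12,0)·C(12,4) + C(12,1)·C(12,3) + C(12,2)·C(12,2) + C(12,3)·C(12,1) = 495 + 2640 + 4356 + 2640 = 10131.
Probability = 10131/10626 = 307/322.

307/322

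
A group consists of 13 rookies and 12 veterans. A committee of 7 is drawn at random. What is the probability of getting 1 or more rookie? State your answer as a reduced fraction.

There are C(25,7) = 480700 ways to choose the 7.
The complement is all 7 are veterans: C(12,7) = 792.
Probability = 1 − 792/480700 = 479908/480700 = 10907/10925.

10907/10925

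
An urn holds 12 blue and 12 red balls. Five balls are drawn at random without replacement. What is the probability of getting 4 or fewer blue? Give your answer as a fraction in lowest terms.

158/161

Total selections: C(24,5) = 42504.
Favorable selections (4 or fewer blue): C(12,0)·C(12,5) + C(12,1)·C(12,4) + C(12,2)·C(12,3) + C(12,3)·C(12,2) + C(12,4)·C(12,1) = 792 + 5940 + 14520 + 14520 + 5940 = 41712.
Probability = 41712/42504 = 158/161.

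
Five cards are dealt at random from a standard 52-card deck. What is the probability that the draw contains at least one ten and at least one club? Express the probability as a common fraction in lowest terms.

There are C(52,5) = 2598960 possible draws.
By inclusion-exclusion on the complements, draws missing all tens or all clubs: C(48,5) + C(39,5) − C(36,5) = 1712304 + 575757 − 376992 = 1911069.
So draws with at least one of each: 2598960 − 1911069 = 687891, probability 687891/2598960 = 229297/866320.

229297/866320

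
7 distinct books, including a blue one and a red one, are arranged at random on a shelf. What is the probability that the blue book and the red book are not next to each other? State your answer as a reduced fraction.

There are 7! = 5040 arrangements.
Arrangements with the blue book and the red book adjacent: 2·6! = 1440.
So not adjacent: 5040 − 1440 = 3600, probability 3600/5040 = 5/7.

5/7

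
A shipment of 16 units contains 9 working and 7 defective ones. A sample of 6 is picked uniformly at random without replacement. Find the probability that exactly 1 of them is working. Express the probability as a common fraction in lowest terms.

Total number of selections: C(16,6) = 8008.
Selections with exactly 1 working: choose 1 of the 9 working and 5 of the 7 defective, C(9,1)·C(7,5) = 9·21 = 189.
Probability = 189/8008 = 27/1144.

27/1144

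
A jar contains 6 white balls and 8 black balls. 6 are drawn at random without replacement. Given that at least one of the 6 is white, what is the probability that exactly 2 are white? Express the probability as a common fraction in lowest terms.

Work in counts. Selections with at least one white: C(14,6) − C(8,6) = 3003 − 28 = 2975.
Of those, selections where exactly 2 are white: C(6,2)·C(8,4) = 15·70 = 1050.
Conditional probability = 1050/2975 = 6/17.

6/17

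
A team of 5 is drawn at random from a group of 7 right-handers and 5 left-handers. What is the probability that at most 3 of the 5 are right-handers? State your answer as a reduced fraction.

149/198

Total selections: C(12,5) = 792.
Favorable selections (at most 3 right-handers): C(7,0)·C(5,5) + C(7,1)·C(5,4) + C(7,2)·C(5,3) + C(7,3)·C(5,2) = 1 + 35 + 210 + 350 = 596.
Probability = 596/792 = 149/198.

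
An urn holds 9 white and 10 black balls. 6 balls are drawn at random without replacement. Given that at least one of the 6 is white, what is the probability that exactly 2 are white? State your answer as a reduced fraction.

Work in counts. Selections with at least one white: C(19,6) − C(10,6) = 27132 − 210 = 26922.
Of those, selections where exactly 2 are white: C(9,2)·C(10,4) = 36·210 = 7560.
Conditional probability = 7560/26922 = 180/641.

180/641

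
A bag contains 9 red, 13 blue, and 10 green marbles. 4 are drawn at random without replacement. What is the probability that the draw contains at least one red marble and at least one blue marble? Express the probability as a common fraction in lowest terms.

23439/35960

There are C(32,4) = 35960 possible draws.
By inclusion-exclusion on the complements, draws missing all red or all blue: C(23,4) + C(19,4) − C(10,4) = 8855 + 3876 − 210 = 12521.
So draws with at least one of each: 35960 − 12521 = 23439, probability 23439/35960.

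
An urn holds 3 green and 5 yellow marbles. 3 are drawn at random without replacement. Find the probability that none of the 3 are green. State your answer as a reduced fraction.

5/28

There are C(8,3) = 56 possible selections.
Selections with no green (all yellow): C(5,3) = 10.
Probability = 10/56 = 5/28.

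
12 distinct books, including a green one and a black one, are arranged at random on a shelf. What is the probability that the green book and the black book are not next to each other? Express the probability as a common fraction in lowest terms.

There are 12! = 479001600 arrangements.
Arrangements with the green book and the black book adjacent: 2·11! = 79833600.
So not adjacent: 479001600 − 79833600 = 399168000, probability 399168000/479001600 = 5/6.

5/6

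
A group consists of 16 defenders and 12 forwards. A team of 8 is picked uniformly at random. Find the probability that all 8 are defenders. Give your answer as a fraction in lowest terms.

There are C(28,8) = 3108105 possible selections.
Selections with all defenders: C(16,8) = 12870.
Probability = 12870/3108105 = 2/483.

2/483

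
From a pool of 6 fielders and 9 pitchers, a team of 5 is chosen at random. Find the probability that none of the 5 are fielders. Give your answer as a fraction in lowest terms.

6/143

There are C(15,5) = 3003 possible selections.
Selections with no fielders (all pitchers): C(9,5) = 126.
Probability = 126/3003 = 6/143.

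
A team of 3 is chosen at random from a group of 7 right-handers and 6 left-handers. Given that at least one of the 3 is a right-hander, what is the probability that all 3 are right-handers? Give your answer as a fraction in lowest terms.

Work in counts. Selections with at least one right-hander: C(13,3) − C(6,3) = 286 − 20 = 266.
Of those, selections where all 3 are right-handers: C(7,3) = 35.
Conditional probability = 35/266 = 5/38.

5/38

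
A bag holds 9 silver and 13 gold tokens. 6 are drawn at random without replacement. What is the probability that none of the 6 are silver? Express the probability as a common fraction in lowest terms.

52/2261

There are C(22,6) = 74613 possible selections.
Selections with no silver (all gold): C(13,6) = 1716.
Probability = 1716/74613 = 52/2261.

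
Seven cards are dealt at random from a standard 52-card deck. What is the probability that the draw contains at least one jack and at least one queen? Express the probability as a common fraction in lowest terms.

3105873/16723070

There are C(52,7) = 133784560 possible draws.
By inclusion-exclusion on the complements, draws missing all jacks or all queens: C(48,7) + C(48,7) − C(44,7) = 73629072 + 73629072 − 38320568 = 108937576.
So draws with at least one of each: 133784560 − 108937576 = 24846984, probability 24846984/133784560 = 3105873/16723070.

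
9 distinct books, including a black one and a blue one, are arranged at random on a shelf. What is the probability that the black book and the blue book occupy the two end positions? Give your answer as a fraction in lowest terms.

1/36

There are 9! = 362880 arrangements.
Place the black book and the blue book at the ends in 2 ways, arrange the remaining 7 in 7! = 5040 ways: 2·5040 = 10080.
Probability = 10080/362880 = 1/36.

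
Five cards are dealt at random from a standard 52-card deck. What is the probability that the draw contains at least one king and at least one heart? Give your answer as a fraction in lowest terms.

There are C(52,5) = 2598960 possible draws.
By inclusion-exclusion on the complements, draws missing all kings or all hearts: C(48,5) + C(39,5) − C(36,5) = 1712304 + 575757 − 376992 = 1911069.
So draws with at least one of each: 2598960 − 1911069 = 687891, probability 687891/2598960 = 229297/866320.

229297/866320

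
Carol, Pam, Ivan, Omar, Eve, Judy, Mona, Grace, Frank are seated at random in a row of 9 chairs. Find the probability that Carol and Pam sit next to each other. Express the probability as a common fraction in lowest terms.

2/9

There are 9! = 362880 arrangements.
Treat Carol and Pam as a block: 8! arrangements of the blocks × 2 orders within the block = 2·40320 = 80640.
Probability = 80640/362880 = 2/9.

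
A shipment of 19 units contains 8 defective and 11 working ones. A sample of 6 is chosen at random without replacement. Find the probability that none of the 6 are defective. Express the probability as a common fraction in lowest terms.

There are C(19,6) = 27132 possible selections.
Selections with no defective (all working): C(11,6) = 462.
Probability = 462/27132 = 11/646.

11/646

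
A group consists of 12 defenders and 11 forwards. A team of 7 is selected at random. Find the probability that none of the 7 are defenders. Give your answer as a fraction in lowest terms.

10/7429

There are C(23,7) = 245157 possible selections.
Selections with no defenders (all forwards): C(11,7) = 330.
Probability = 330/245157 = 10/7429.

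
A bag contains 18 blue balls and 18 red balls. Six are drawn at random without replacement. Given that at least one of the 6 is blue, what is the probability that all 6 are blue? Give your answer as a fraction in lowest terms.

13/1351

Work in counts. Selections with at least one blue: C(36,6) − C(18,6) = 1947792 − 18564 = 1929228.
Of those, selections where all 6 are blue: C(18,6) = 18564.
Conditional probability = 18564/1929228 = 13/1351.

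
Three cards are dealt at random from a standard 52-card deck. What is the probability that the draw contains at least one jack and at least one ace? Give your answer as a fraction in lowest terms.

There are C(52,3) = 22100 possible draws.
By inclusion-exclusion on the complements, draws missing all jacks or all aces: C(48,3) + C(48,3) − C(44,3) = 17296 + 17296 − 13244 = 21348.
So draws with at least one of each: 22100 − 21348 = 752, probability 752/22100 = 188/5525.

188/5525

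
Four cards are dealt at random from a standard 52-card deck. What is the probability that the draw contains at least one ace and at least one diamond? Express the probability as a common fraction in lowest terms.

There are C(52,4) = 270725 possible draws.
By inclusion-exclusion on the complements, draws missing all aces or all diamonds: C(48,4) + C(39,4) − C(36,4) = 194580 + 82251 − 58905 = 217926.
So draws with at least one of each: 270725 − 217926 = 52799, probability 52799/270725.

52799/270725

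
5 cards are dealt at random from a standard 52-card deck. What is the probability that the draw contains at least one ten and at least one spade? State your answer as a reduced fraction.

There are C(52,5) = 2598960 possible draws.
By inclusion-exclusion on the complements, draws missing all tens or all spades: C(48,5) + C(39,5) − C(36,5) = 1712304 + 575757 − 376992 = 1911069.
So draws with at least one of each: 2598960 − 1911069 = 687891, probability 687891/2598960 = 229297/866320.

229297/866320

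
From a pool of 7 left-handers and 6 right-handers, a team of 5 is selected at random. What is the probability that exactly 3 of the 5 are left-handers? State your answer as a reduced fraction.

175/429

Total number of selections: C(13,5) = 1287.
Selections with exactly 3 left-handers: choose 3 of the 7 left-handers and 2 of the 6 right-handers, C(7,3)·C(6,2) = 35·15 = 525.
Probability = 525/1287 = 175/429.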